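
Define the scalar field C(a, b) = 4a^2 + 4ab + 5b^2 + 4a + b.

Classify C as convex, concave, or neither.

C is quadratic, so its Hessian is the constant matrix H = [[8, 4], [4, 10]].
det(H) = 64, tr(H) = 18.
det(H) > 0 and tr(H) > 0, so H is positive definite everywhere: convex.

convex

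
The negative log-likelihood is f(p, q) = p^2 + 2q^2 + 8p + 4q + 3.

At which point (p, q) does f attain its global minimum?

f(p,q) separates as A(p) + B(q) + 3, so its minimum is min A + min B + 3.
A'(p) = 2p + 8 vanishes at p ∈ {-4}; B'(q) = 4q + 4 vanishes at q ∈ {-1}.
Local minima of A (where A''>0): A(-4)=-16. Local minima of B: B(-1)=-2.
So the global minimum of f is A(-4) + B(-1) + 3 = -16 − 2 + 3 = -15, attained at (-4, -1).

(-4, -1)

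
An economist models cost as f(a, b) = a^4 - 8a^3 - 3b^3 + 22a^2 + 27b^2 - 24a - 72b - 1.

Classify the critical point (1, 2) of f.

local minimum

The mixed partial ∂²f/∂a∂b is 0, so the Hessian at any point is diag(f_aa, f_bb) = diag(4(3a^2 - 12a + 11), 18(-b + 3)).
At (1, 2): H = diag(8, 18).
Both eigenvalues are positive, so H is positive definite: a local minimum.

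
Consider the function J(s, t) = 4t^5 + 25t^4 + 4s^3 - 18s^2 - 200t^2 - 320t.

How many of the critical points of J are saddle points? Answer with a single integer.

J separates as a function of s plus a function of t, so ∇J=0 decouples.
∂J/∂s = 12s(s - 3) = 0 at s ∈ {0, 3}; ∂J/∂t = 20(t - 2)(t + 1)(t + 2)(t + 4) = 0 at t ∈ {-4, -2, -1, 2}.
The Hessian is diagonal: diag(J_ss, J_tt). Second derivatives: J_ss(0)=-36, J_ss(3)=36; J_tt(-4)=-720, J_tt(-2)=160, J_tt(-1)=-180, J_tt(2)=1440.
Saddle points occur where the two diagonal entries have opposite signs: (0, -2), (0, 2), (3, -4), (3, -1). Count: 4.

4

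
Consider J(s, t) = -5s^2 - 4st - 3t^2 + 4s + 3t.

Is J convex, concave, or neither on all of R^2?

concave

J is quadratic, so its Hessian is the constant matrix H = [[-10, -4], [-4, -6]].
det(H) = 44, tr(H) = -16.
det(H) > 0 and tr(H) < 0, so H is negative definite everywhere: concave.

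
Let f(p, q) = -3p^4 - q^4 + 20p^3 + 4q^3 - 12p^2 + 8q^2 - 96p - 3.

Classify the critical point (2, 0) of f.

local minimum

The mixed partial ∂²f/∂p∂q is 0, so the Hessian at any point is diag(f_pp, f_qq) = diag(12(-3p^2 + 10p - 2), 4(-3q^2 + 6q + 4)).
At (2, 0): H = diag(72, 16).
Both eigenvalues are positive, so H is positive definite: a local minimum.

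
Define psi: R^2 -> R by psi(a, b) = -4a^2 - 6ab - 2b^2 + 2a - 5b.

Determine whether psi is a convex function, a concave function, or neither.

neither

psi is quadratic, so its Hessian is the constant matrix H = [[-8, -6], [-6, -4]].
det(H) = -4, tr(H) = -12.
det(H) < 0, so H is indefinite: neither convex nor concave.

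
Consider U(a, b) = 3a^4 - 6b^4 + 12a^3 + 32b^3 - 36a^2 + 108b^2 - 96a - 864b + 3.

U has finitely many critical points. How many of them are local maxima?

U separates as a function of a plus a function of b, so ∇U=0 decouples.
∂U/∂a = 12(a - 2)(a + 1)(a + 4) = 0 at a ∈ {-4, -1, 2}; ∂U/∂b = -24(b - 4)(b - 3)(b + 3) = 0 at b ∈ {-3, 3, 4}.
The Hessian is diagonal: diag(U_aa, U_bb). Second derivatives: U_aa(-4)=216, U_aa(-1)=-108, U_aa(2)=216; U_bb(-3)=-1008, U_bb(3)=144, U_bb(4)=-168.
Local maxima occur where both diagonal entries negative: (-1, -3), (-1, 4). Count: 2.

2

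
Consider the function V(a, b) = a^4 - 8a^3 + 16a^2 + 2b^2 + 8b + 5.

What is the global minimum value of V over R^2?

-3

V(a,b) separates as P(a) + Q(b) + 5, so its minimum is min P + min Q + 5.
P'(a) = 4a(a - 4)(a - 2) vanishes at a ∈ {0, 2, 4}; Q'(b) = 4b + 8 vanishes at b ∈ {-2}.
Local minima of P (where P''>0): P(0)=0, P(4)=0. Local minima of Q: Q(-2)=-8.
So the global minimum of V is P(0) + Q(-2) + 5 = 0 − 8 + 5 = -3, attained at (0, -2).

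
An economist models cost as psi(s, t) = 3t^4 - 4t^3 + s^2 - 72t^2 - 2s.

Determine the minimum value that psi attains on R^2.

psi(s,t) separates as P(s) + Q(t), so its minimum is min P + min Q.
P'(s) = 2s - 2 vanishes at s ∈ {1}; Q'(t) = 12t(t - 4)(t + 3) vanishes at t ∈ {-3, 0, 4}.
Local minima of P (where P''>0): P(1)=-1. Local minima of Q: Q(-3)=-297, Q(4)=-640.
So the global minimum of psi is P(1) + Q(4) = -1 − 640 = -641, attained at (1, 4).

-641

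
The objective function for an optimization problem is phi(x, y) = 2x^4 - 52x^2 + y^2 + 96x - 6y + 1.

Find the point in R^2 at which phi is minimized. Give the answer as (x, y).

phi(x,y) separates as P(x) + Q(y) + 1, so its minimum is min P + min Q + 1.
P'(x) = 8(x - 3)(x - 1)(x + 4) vanishes at x ∈ {-4, 1, 3}; Q'(y) = 2y - 6 vanishes at y ∈ {3}.
Local minima of P (where P''>0): P(-4)=-704, P(3)=-18. Local minima of Q: Q(3)=-9.
So the global minimum of phi is P(-4) + Q(3) + 1 = -704 − 9 + 1 = -712, attained at (-4, 3).

(-4, 3)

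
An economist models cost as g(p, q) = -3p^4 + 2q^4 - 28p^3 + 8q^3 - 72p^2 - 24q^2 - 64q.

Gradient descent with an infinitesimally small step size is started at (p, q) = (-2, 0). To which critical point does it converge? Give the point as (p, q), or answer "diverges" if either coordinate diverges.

g is separable, so gradient descent decouples: p follows -∂g/∂p, q follows -∂g/∂q.
∂g/∂p = -12p(p + 3)(p + 4); at p=-2 this is 48, so p decreases.
∂g/∂q = 8(q - 2)(q + 1)(q + 4); at q=0 this is -64, so q increases.
p converges to its nearest critical value -3 (a local min of the p-part); q converges to 2. The iterate converges to (-3, 2).

(-3, 2)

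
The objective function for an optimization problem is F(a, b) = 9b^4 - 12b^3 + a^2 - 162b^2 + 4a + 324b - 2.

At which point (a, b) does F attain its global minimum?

F(a,b) separates as P(a) + Q(b) − 2, so its minimum is min P + min Q − 2.
P'(a) = 2a + 4 vanishes at a ∈ {-2}; Q'(b) = 36(b - 3)(b - 1)(b + 3) vanishes at b ∈ {-3, 1, 3}.
Local minima of P (where P''>0): P(-2)=-4. Local minima of Q: Q(-3)=-1377, Q(3)=-81.
So the global minimum of F is P(-2) + Q(-3) − 2 = -4 − 1377 − 2 = -1383, attained at (-2, -3).

(-2, -3)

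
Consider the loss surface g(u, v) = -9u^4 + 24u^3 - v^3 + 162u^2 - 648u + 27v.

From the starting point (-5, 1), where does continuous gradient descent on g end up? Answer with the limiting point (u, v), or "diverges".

g is separable, so gradient descent decouples: u follows -∂g/∂u, v follows -∂g/∂v.
∂g/∂u = -36(u - 3)(u - 2)(u + 3); at u=-5 this is 4032, so u decreases.
∂g/∂v = -3(v - 3)(v + 3); at v=1 this is 24, so v decreases.
The u-coordinate has no critical point in that direction and runs off to infinity.

diverges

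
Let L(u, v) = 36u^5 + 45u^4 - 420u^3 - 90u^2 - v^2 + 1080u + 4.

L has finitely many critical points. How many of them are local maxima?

L separates as a function of u plus a function of v, so ∇L=0 decouples.
∂L/∂u = 180(u - 2)(u - 1)(u + 1)(u + 3) = 0 at u ∈ {-3, -1, 1, 2}; ∂L/∂v = -2v = 0 at v ∈ {0}.
The Hessian is diagonal: diag(L_uu, L_vv). Second derivatives: L_uu(-3)=-7200, L_uu(-1)=2160, L_uu(1)=-1440, L_uu(2)=2700; L_vv(0)=-2.
Local maxima occur where both diagonal entries negative: (-3, 0), (1, 0). Count: 2.

2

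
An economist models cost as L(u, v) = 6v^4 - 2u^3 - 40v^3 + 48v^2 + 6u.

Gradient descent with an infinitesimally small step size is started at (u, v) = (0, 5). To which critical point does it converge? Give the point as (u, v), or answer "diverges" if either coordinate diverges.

(-1, 4)

L is separable, so gradient descent decouples: u follows -∂L/∂u, v follows -∂L/∂v.
∂L/∂u = -6(u - 1)(u + 1); at u=0 this is 6, so u decreases.
∂L/∂v = 24v(v - 4)(v - 1); at v=5 this is 480, so v decreases.
u converges to its nearest critical value -1 (a local min of the u-part); v converges to 4. The iterate converges to (-1, 4).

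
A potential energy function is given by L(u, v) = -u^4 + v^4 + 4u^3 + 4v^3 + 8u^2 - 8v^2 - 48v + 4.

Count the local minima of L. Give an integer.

2

L separates as a function of u plus a function of v, so ∇L=0 decouples.
∂L/∂u = -4u(u - 4)(u + 1) = 0 at u ∈ {-1, 0, 4}; ∂L/∂v = 4(v - 2)(v + 2)(v + 3) = 0 at v ∈ {-3, -2, 2}.
The Hessian is diagonal: diag(L_uu, L_vv). Second derivatives: L_uu(-1)=-20, L_uu(0)=16, L_uu(4)=-80; L_vv(-3)=20, L_vv(-2)=-16, L_vv(2)=80.
Local minima occur where both diagonal entries positive: (0, -3), (0, 2). Count: 2.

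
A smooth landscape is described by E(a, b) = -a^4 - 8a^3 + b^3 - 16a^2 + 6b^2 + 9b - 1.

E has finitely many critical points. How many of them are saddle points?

E separates as a function of a plus a function of b, so ∇E=0 decouples.
∂E/∂a = -4a(a + 2)(a + 4) = 0 at a ∈ {-4, -2, 0}; ∂E/∂b = 3(b + 1)(b + 3) = 0 at b ∈ {-3, -1}.
The Hessian is diagonal: diag(E_aa, E_bb). Second derivatives: E_aa(-4)=-32, E_aa(-2)=16, E_aa(0)=-32; E_bb(-3)=-6, E_bb(-1)=6.
Saddle points occur where the two diagonal entries have opposite signs: (-4, -1), (-2, -3), (0, -1). Count: 3.

3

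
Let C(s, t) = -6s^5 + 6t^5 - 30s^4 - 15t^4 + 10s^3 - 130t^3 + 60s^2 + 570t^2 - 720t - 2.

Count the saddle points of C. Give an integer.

8

C separates as a function of s plus a function of t, so ∇C=0 decouples.
∂C/∂s = -30s(s - 1)(s + 1)(s + 4) = 0 at s ∈ {-4, -1, 0, 1}; ∂C/∂t = 30(t - 3)(t - 2)(t - 1)(t + 4) = 0 at t ∈ {-4, 1, 2, 3}.
The Hessian is diagonal: diag(C_ss, C_tt). Second derivatives: C_ss(-4)=1800, C_ss(-1)=-180, C_ss(0)=120, C_ss(1)=-300; C_tt(-4)=-6300, C_tt(1)=300, C_tt(2)=-180, C_tt(3)=420.
Saddle points occur where the two diagonal entries have opposite signs: (-4, -4), (-4, 2), (-1, 1), (-1, 3), (0, -4), (0, 2), (1, 1), (1, 3). Count: 8.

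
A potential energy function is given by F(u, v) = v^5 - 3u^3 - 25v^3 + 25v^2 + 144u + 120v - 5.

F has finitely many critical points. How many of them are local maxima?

F separates as a function of u plus a function of v, so ∇F=0 decouples.
∂F/∂u = -9(u - 4)(u + 4) = 0 at u ∈ {-4, 4}; ∂F/∂v = 5(v - 3)(v - 2)(v + 1)(v + 4) = 0 at v ∈ {-4, -1, 2, 3}.
The Hessian is diagonal: diag(F_uu, F_vv). Second derivatives: F_uu(-4)=72, F_uu(4)=-72; F_vv(-4)=-630, F_vv(-1)=180, F_vv(2)=-90, F_vv(3)=140.
Local maxima occur where both diagonal entries negative: (4, -4), (4, 2). Count: 2.

2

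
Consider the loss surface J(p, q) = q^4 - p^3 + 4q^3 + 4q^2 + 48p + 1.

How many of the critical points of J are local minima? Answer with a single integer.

2

J separates as a function of p plus a function of q, so ∇J=0 decouples.
∂J/∂p = -3(p - 4)(p + 4) = 0 at p ∈ {-4, 4}; ∂J/∂q = 4q(q + 1)(q + 2) = 0 at q ∈ {-2, -1, 0}.
The Hessian is diagonal: diag(J_pp, J_qq). Second derivatives: J_pp(-4)=24, J_pp(4)=-24; J_qq(-2)=8, J_qq(-1)=-4, J_qq(0)=8.
Local minima occur where both diagonal entries positive: (-4, -2), (-4, 0). Count: 2.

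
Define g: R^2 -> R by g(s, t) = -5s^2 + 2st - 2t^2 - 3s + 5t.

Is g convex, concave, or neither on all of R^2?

concave

g is quadratic, so its Hessian is the constant matrix H = [[-10, 2], [2, -4]].
det(H) = 36, tr(H) = -14.
det(H) > 0 and tr(H) < 0, so H is negative definite everywhere: concave.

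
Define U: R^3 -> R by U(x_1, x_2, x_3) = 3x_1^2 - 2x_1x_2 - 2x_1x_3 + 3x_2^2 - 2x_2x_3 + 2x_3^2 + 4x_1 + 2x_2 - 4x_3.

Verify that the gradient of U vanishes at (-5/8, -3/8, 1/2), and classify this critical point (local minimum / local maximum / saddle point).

local minimum

∇U = (6x_1 - 2x_2 - 2x_3 + 4, -2x_1 + 6x_2 - 2x_3 + 2, -2x_1 - 2x_2 + 4x_3 - 4); substituting (-5/8, -3/8, 1/2) gives ∇U = (0, 0, 0), so (-5/8, -3/8, 1/2) is indeed a critical point.
The Hessian is constant: H = [[6, -2, -2], [-2, 6, -2], [-2, -2, 4]].
Leading principal minors: Δ₁ = 6, Δ₂ = 32, Δ₃ = 64.
All leading minors are positive, so H is positive definite: a local minimum.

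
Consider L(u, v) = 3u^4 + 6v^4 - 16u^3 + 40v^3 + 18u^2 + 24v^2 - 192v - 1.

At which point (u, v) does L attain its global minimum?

L(u,v) separates as P(u) + Q(v) − 1, so its minimum is min P + min Q − 1.
P'(u) = 12u(u - 3)(u - 1) vanishes at u ∈ {0, 1, 3}; Q'(v) = 24(v - 1)(v + 2)(v + 4) vanishes at v ∈ {-4, -2, 1}.
Local minima of P (where P''>0): P(0)=0, P(3)=-27. Local minima of Q: Q(-4)=128, Q(1)=-122.
So the global minimum of L is P(3) + Q(1) − 1 = -27 − 122 − 1 = -150, attained at (3, 1).

(3, 1)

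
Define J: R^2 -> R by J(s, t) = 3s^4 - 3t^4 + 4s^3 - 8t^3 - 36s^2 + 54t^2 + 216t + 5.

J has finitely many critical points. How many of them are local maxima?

2

J separates as a function of s plus a function of t, so ∇J=0 decouples.
∂J/∂s = 12s(s - 2)(s + 3) = 0 at s ∈ {-3, 0, 2}; ∂J/∂t = -12(t - 3)(t + 2)(t + 3) = 0 at t ∈ {-3, -2, 3}.
The Hessian is diagonal: diag(J_ss, J_tt). Second derivatives: J_ss(-3)=180, J_ss(0)=-72, J_ss(2)=120; J_tt(-3)=-72, J_tt(-2)=60, J_tt(3)=-360.
Local maxima occur where both diagonal entries negative: (0, -3), (0, 3). Count: 2.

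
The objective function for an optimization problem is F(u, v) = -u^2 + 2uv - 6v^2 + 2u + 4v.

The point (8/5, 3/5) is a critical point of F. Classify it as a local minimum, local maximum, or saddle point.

local maximum

The Hessian of F is constant: H = [[-2, 2], [2, -12]].
det(H) = (-2)·(-12) − 2² = 20.
det(H) > 0 and tr(H) = -14 < 0, so H is negative definite and the point is a local maximum.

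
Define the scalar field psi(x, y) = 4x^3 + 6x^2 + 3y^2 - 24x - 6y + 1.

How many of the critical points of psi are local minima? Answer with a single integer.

1

psi separates as a function of x plus a function of y, so ∇psi=0 decouples.
∂psi/∂x = 12(x - 1)(x + 2) = 0 at x ∈ {-2, 1}; ∂psi/∂y = 6(y - 1) = 0 at y ∈ {1}.
The Hessian is diagonal: diag(psi_xx, psi_yy). Second derivatives: psi_xx(-2)=-36, psi_xx(1)=36; psi_yy(1)=6.
Local minima occur where both diagonal entries positive: (1, 1). Count: 1.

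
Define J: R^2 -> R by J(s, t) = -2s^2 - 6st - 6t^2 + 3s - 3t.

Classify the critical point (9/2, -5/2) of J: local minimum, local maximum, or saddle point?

The Hessian of J is constant: H = [[-4, -6], [-6, -12]].
det(H) = (-4)·(-12) − (-6)² = 12.
det(H) > 0 and tr(H) = -16 < 0, so H is negative definite and the point is a local maximum.

local maximum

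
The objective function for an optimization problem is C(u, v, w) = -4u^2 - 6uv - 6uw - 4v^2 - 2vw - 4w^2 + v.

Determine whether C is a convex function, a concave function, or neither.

concave

C is quadratic, so its Hessian is the constant matrix H = [[-8, -6, -6], [-6, -8, -2], [-6, -2, -8]].
Leading principal minors: -8, 28, -48.
Signs alternate −, +, − ⇒ H ≺ 0 ⇒ concave.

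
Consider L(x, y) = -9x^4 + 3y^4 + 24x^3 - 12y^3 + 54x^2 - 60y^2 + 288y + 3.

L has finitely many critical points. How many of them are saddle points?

L separates as a function of x plus a function of y, so ∇L=0 decouples.
∂L/∂x = -36x(x - 3)(x + 1) = 0 at x ∈ {-1, 0, 3}; ∂L/∂y = 12(y - 4)(y - 2)(y + 3) = 0 at y ∈ {-3, 2, 4}.
The Hessian is diagonal: diag(L_xx, L_yy). Second derivatives: L_xx(-1)=-144, L_xx(0)=108, L_xx(3)=-432; L_yy(-3)=420, L_yy(2)=-120, L_yy(4)=168.
Saddle points occur where the two diagonal entries have opposite signs: (-1, -3), (-1, 4), (0, 2), (3, -3), (3, 4). Count: 5.

5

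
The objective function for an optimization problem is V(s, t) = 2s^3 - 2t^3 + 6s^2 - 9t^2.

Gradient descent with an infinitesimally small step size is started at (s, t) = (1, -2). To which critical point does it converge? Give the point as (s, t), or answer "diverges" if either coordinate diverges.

(0, -3)

V is separable, so gradient descent decouples: s follows -∂V/∂s, t follows -∂V/∂t.
∂V/∂s = 6s(s + 2); at s=1 this is 18, so s decreases.
∂V/∂t = -6t(t + 3); at t=-2 this is 12, so t decreases.
s converges to its nearest critical value 0 (a local min of the s-part); t converges to -3. The iterate converges to (0, -3).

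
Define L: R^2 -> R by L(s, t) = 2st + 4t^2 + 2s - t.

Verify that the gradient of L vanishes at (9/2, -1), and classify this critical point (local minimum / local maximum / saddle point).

saddle point

∇L = (2t + 2, 2s + 8t - 1); substituting (9/2, -1) gives ∇L = (0, 0), so (9/2, -1) is indeed a critical point.
The Hessian of L is constant: H = [[0, 2], [2, 8]].
det(H) = 0·8 − 2² = -4.
Since det(H) < 0, H is indefinite and the critical point is a saddle point.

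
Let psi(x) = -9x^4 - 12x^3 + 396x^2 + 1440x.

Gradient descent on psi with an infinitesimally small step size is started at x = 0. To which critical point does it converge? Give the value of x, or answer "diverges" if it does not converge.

psi'(x) = -36(x - 5)(x + 2)(x + 4), so psi'(0) = 1440.
Gradient descent moves in the -psi' direction, i.e. x is decreasing.
The nearest critical point in that direction is x = -2, where psi'' = 504 > 0 (a local minimum). The iterate converges there.

-2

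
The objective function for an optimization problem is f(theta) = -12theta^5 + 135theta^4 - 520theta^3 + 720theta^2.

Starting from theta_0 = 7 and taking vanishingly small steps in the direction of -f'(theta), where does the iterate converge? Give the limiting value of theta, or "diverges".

f'(theta) = -60theta(theta - 4)(theta - 3)(theta - 2), so f'(7) = -25200.
Gradient descent moves in the -f' direction, i.e. theta is increasing.
There is no critical point above theta=7, and f' keeps the same sign, so the iterate runs off to +∞.

diverges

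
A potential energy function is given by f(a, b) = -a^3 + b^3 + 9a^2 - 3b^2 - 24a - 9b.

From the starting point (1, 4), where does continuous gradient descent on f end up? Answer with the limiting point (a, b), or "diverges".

(2, 3)

f is separable, so gradient descent decouples: a follows -∂f/∂a, b follows -∂f/∂b.
∂f/∂a = -3(a - 4)(a - 2); at a=1 this is -9, so a increases.
∂f/∂b = 3(b - 3)(b + 1); at b=4 this is 15, so b decreases.
a converges to its nearest critical value 2 (a local min of the a-part); b converges to 3. The iterate converges to (2, 3).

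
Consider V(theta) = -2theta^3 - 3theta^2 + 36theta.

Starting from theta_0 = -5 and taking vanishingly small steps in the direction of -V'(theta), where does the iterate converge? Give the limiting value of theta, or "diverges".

V'(theta) = -6(theta - 2)(theta + 3), so V'(-5) = -84.
Gradient descent moves in the -V' direction, i.e. theta is increasing.
The nearest critical point in that direction is theta = -3, where V'' = 30 > 0 (a local minimum). The iterate converges there.

-3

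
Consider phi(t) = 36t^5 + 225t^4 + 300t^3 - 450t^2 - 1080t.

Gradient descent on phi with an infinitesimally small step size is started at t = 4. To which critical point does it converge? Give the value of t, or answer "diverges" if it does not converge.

phi'(t) = 180(t - 1)(t + 1)(t + 2)(t + 3), so phi'(4) = 113400.
Gradient descent moves in the -phi' direction, i.e. t is decreasing.
The nearest critical point in that direction is t = 1, where phi'' = 4320 > 0 (a local minimum). The iterate converges there.

1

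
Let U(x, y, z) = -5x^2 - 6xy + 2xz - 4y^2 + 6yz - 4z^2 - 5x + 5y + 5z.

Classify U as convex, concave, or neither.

U is quadratic, so its Hessian is the constant matrix H = [[-10, -6, 2], [-6, -8, 6], [2, 6, -8]].
Leading principal minors: -10, 44, -104.
Signs alternate −, +, − ⇒ H ≺ 0 ⇒ concave.

concave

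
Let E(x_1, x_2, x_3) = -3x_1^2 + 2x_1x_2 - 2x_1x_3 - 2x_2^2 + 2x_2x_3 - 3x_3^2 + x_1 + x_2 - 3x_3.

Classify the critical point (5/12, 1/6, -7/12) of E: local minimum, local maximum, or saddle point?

The Hessian is constant: H = [[-6, 2, -2], [2, -4, 2], [-2, 2, -6]].
Leading principal minors: Δ₁ = -6, Δ₂ = 20, Δ₃ = -96.
The minors alternate sign starting negative (−, +, −), so H is negative definite: a local maximum.

local maximum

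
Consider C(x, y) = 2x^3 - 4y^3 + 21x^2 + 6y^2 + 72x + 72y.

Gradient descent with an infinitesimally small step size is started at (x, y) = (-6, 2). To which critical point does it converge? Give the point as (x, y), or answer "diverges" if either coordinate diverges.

C is separable, so gradient descent decouples: x follows -∂C/∂x, y follows -∂C/∂y.
∂C/∂x = 6(x + 3)(x + 4); at x=-6 this is 36, so x decreases.
∂C/∂y = -12(y - 3)(y + 2); at y=2 this is 48, so y decreases.
The x-coordinate has no critical point in that direction and runs off to infinity.

diverges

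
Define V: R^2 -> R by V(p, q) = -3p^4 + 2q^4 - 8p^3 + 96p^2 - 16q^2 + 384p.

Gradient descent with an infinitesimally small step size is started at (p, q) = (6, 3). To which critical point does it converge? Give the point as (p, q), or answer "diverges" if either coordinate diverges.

V is separable, so gradient descent decouples: p follows -∂V/∂p, q follows -∂V/∂q.
∂V/∂p = -12(p - 4)(p + 2)(p + 4); at p=6 this is -1920, so p increases.
∂V/∂q = 8q(q - 2)(q + 2); at q=3 this is 120, so q decreases.
The p-coordinate has no critical point in that direction and runs off to infinity.

diverges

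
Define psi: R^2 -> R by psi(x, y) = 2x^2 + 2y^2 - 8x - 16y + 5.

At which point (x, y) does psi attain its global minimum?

(2, 4)

psi(x,y) separates as P(x) + Q(y) + 5, so its minimum is min P + min Q + 5.
P'(x) = 4x - 8 vanishes at x ∈ {2}; Q'(y) = 4y - 16 vanishes at y ∈ {4}.
Local minima of P (where P''>0): P(2)=-8. Local minima of Q: Q(4)=-32.
So the global minimum of psi is P(2) + Q(4) + 5 = -8 − 32 + 5 = -35, attained at (2, 4).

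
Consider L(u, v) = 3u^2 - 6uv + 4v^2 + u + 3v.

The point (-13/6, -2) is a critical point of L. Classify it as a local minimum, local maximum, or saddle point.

local minimum

The Hessian of L is constant: H = [[6, -6], [-6, 8]].
det(H) = 6·8 − (-6)² = 12.
det(H) > 0 and tr(H) = 14 > 0, so H is positive definite and the point is a local minimum.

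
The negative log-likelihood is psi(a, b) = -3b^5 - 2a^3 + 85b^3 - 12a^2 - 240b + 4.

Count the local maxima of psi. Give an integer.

2

psi separates as a function of a plus a function of b, so ∇psi=0 decouples.
∂psi/∂a = -6a(a + 4) = 0 at a ∈ {-4, 0}; ∂psi/∂b = -15(b - 4)(b - 1)(b + 1)(b + 4) = 0 at b ∈ {-4, -1, 1, 4}.
The Hessian is diagonal: diag(psi_aa, psi_bb). Second derivatives: psi_aa(-4)=24, psi_aa(0)=-24; psi_bb(-4)=1800, psi_bb(-1)=-450, psi_bb(1)=450, psi_bb(4)=-1800.
Local maxima occur where both diagonal entries negative: (0, -1), (0, 4). Count: 2.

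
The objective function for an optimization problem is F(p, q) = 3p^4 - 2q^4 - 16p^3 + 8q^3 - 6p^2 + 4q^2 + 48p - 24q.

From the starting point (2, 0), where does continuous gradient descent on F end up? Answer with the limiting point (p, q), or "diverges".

F is separable, so gradient descent decouples: p follows -∂F/∂p, q follows -∂F/∂q.
∂F/∂p = 12(p - 4)(p - 1)(p + 1); at p=2 this is -72, so p increases.
∂F/∂q = -8(q - 3)(q - 1)(q + 1); at q=0 this is -24, so q increases.
p converges to its nearest critical value 4 (a local min of the p-part); q converges to 1. The iterate converges to (4, 1).

(4, 1)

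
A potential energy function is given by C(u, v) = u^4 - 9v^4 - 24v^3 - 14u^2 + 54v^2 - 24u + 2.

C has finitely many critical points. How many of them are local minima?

2

C separates as a function of u plus a function of v, so ∇C=0 decouples.
∂C/∂u = 4(u - 3)(u + 1)(u + 2) = 0 at u ∈ {-2, -1, 3}; ∂C/∂v = -36v(v - 1)(v + 3) = 0 at v ∈ {-3, 0, 1}.
The Hessian is diagonal: diag(C_uu, C_vv). Second derivatives: C_uu(-2)=20, C_uu(-1)=-16, C_uu(3)=80; C_vv(-3)=-432, C_vv(0)=108, C_vv(1)=-144.
Local minima occur where both diagonal entries positive: (-2, 0), (3, 0). Count: 2.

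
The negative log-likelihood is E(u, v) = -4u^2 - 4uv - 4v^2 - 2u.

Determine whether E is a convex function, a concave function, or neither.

E is quadratic, so its Hessian is the constant matrix H = [[-8, -4], [-4, -8]].
det(H) = 48, tr(H) = -16.
det(H) > 0 and tr(H) < 0, so H is negative definite everywhere: concave.

concave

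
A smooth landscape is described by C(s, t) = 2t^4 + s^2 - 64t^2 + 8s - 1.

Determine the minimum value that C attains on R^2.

-529

C(s,t) separates as P(s) + Q(t) − 1, so its minimum is min P + min Q − 1.
P'(s) = 2s + 8 vanishes at s ∈ {-4}; Q'(t) = 8t(t - 4)(t + 4) vanishes at t ∈ {-4, 0, 4}.
Local minima of P (where P''>0): P(-4)=-16. Local minima of Q: Q(-4)=-512, Q(4)=-512.
So the global minimum of C is P(-4) + Q(-4) − 1 = -16 − 512 − 1 = -529, attained at (-4, -4).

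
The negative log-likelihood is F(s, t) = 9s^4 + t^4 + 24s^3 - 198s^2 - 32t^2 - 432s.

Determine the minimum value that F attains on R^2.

-1957

F(s,t) separates as P(s) + Q(t), so its minimum is min P + min Q.
P'(s) = 36(s - 3)(s + 1)(s + 4) vanishes at s ∈ {-4, -1, 3}; Q'(t) = 4t(t - 4)(t + 4) vanishes at t ∈ {-4, 0, 4}.
Local minima of P (where P''>0): P(-4)=-672, P(3)=-1701. Local minima of Q: Q(-4)=-256, Q(4)=-256.
So the global minimum of F is P(3) + Q(-4) = -1701 − 256 = -1957, attained at (3, -4).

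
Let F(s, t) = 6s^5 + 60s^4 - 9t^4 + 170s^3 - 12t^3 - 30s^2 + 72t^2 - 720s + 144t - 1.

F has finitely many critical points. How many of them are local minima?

F separates as a function of s plus a function of t, so ∇F=0 decouples.
∂F/∂s = 30(s - 1)(s + 2)(s + 3)(s + 4) = 0 at s ∈ {-4, -3, -2, 1}; ∂F/∂t = -36(t - 2)(t + 1)(t + 2) = 0 at t ∈ {-2, -1, 2}.
The Hessian is diagonal: diag(F_ss, F_tt). Second derivatives: F_ss(-4)=-300, F_ss(-3)=120, F_ss(-2)=-180, F_ss(1)=1800; F_tt(-2)=-144, F_tt(-1)=108, F_tt(2)=-432.
Local minima occur where both diagonal entries positive: (-3, -1), (1, -1). Count: 2.

2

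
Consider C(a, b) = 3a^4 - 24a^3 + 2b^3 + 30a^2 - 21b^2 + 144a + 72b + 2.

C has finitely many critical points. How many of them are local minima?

2

C separates as a function of a plus a function of b, so ∇C=0 decouples.
∂C/∂a = 12(a - 4)(a - 3)(a + 1) = 0 at a ∈ {-1, 3, 4}; ∂C/∂b = 6(b - 4)(b - 3) = 0 at b ∈ {3, 4}.
The Hessian is diagonal: diag(C_aa, C_bb). Second derivatives: C_aa(-1)=240, C_aa(3)=-48, C_aa(4)=60; C_bb(3)=-6, C_bb(4)=6.
Local minima occur where both diagonal entries positive: (-1, 4), (4, 4). Count: 2.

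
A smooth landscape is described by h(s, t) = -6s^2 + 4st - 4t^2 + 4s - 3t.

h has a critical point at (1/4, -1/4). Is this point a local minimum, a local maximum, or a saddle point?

local maximum

The Hessian of h is constant: H = [[-12, 4], [4, -8]].
det(H) = (-12)·(-8) − 4² = 80.
det(H) > 0 and tr(H) = -20 < 0, so H is negative definite and the point is a local maximum.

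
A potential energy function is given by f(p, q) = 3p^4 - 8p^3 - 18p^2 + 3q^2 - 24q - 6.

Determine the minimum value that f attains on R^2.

-189

f(p,q) separates as A(p) + B(q) − 6, so its minimum is min A + min B − 6.
A'(p) = 12p(p - 3)(p + 1) vanishes at p ∈ {-1, 0, 3}; B'(q) = 6q - 24 vanishes at q ∈ {4}.
Local minima of A (where A''>0): A(-1)=-7, A(3)=-135. Local minima of B: B(4)=-48.
So the global minimum of f is A(3) + B(4) − 6 = -135 − 48 − 6 = -189, attained at (3, 4).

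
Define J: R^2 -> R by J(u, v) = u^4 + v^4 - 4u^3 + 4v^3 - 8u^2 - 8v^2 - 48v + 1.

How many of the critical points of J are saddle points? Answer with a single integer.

4

J separates as a function of u plus a function of v, so ∇J=0 decouples.
∂J/∂u = 4u(u - 4)(u + 1) = 0 at u ∈ {-1, 0, 4}; ∂J/∂v = 4(v - 2)(v + 2)(v + 3) = 0 at v ∈ {-3, -2, 2}.
The Hessian is diagonal: diag(J_uu, J_vv). Second derivatives: J_uu(-1)=20, J_uu(0)=-16, J_uu(4)=80; J_vv(-3)=20, J_vv(-2)=-16, J_vv(2)=80.
Saddle points occur where the two diagonal entries have opposite signs: (-1, -2), (0, -3), (0, 2), (4, -2). Count: 4.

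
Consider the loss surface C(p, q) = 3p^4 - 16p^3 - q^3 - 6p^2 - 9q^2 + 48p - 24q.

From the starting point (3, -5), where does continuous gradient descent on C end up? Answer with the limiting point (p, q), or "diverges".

(4, -4)

C is separable, so gradient descent decouples: p follows -∂C/∂p, q follows -∂C/∂q.
∂C/∂p = 12(p - 4)(p - 1)(p + 1); at p=3 this is -96, so p increases.
∂C/∂q = -3(q + 2)(q + 4); at q=-5 this is -9, so q increases.
p converges to its nearest critical value 4 (a local min of the p-part); q converges to -4. The iterate converges to (4, -4).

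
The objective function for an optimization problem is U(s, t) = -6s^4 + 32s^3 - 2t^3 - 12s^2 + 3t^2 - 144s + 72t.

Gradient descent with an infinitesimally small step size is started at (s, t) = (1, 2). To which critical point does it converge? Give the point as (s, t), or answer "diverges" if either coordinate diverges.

U is separable, so gradient descent decouples: s follows -∂U/∂s, t follows -∂U/∂t.
∂U/∂s = -24(s - 3)(s - 2)(s + 1); at s=1 this is -96, so s increases.
∂U/∂t = -6(t - 4)(t + 3); at t=2 this is 60, so t decreases.
s converges to its nearest critical value 2 (a local min of the s-part); t converges to -3. The iterate converges to (2, -3).

(2, -3)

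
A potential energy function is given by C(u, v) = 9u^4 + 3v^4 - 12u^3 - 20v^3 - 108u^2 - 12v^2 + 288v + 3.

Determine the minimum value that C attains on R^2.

-980

C(u,v) separates as P(u) + Q(v) + 3, so its minimum is min P + min Q + 3.
P'(u) = 36u(u - 3)(u + 2) vanishes at u ∈ {-2, 0, 3}; Q'(v) = 12(v - 4)(v - 3)(v + 2) vanishes at v ∈ {-2, 3, 4}.
Local minima of P (where P''>0): P(-2)=-192, P(3)=-567. Local minima of Q: Q(-2)=-416, Q(4)=448.
So the global minimum of C is P(3) + Q(-2) + 3 = -567 − 416 + 3 = -980, attained at (3, -2).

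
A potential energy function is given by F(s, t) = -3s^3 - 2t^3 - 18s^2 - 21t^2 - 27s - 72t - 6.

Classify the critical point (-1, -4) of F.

The mixed partial ∂²F/∂s∂t is 0, so the Hessian at any point is diag(F_ss, F_tt) = diag(-18(s + 2), -6(2t + 7)).
At (-1, -4): H = diag(-18, 6).
The eigenvalues have opposite signs, so H is indefinite: a saddle point.

saddle point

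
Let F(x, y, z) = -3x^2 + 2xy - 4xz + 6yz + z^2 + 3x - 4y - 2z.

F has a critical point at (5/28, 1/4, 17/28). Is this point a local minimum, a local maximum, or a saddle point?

saddle point

The Hessian is constant: H = [[-6, 2, -4], [2, 0, 6], [-4, 6, 2]].
Leading principal minors: Δ₁ = -6, Δ₂ = -4, Δ₃ = 112.
The minors fit neither the all-positive nor the alternating-sign pattern, so H is indefinite: a saddle point.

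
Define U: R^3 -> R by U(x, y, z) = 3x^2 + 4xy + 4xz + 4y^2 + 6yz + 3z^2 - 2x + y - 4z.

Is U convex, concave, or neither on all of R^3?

U is quadratic, so its Hessian is the constant matrix H = [[6, 4, 4], [4, 8, 6], [4, 6, 6]].
Leading principal minors: 6, 32, 40.
All positive ⇒ H ≻ 0 ⇒ convex.

convex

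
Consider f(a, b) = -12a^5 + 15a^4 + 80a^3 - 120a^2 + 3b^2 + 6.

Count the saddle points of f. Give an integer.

f separates as a function of a plus a function of b, so ∇f=0 decouples.
∂f/∂a = -60a(a - 2)(a - 1)(a + 2) = 0 at a ∈ {-2, 0, 1, 2}; ∂f/∂b = 6b = 0 at b ∈ {0}.
The Hessian is diagonal: diag(f_aa, f_bb). Second derivatives: f_aa(-2)=1440, f_aa(0)=-240, f_aa(1)=180, f_aa(2)=-480; f_bb(0)=6.
Saddle points occur where the two diagonal entries have opposite signs: (0, 0), (2, 0). Count: 2.

2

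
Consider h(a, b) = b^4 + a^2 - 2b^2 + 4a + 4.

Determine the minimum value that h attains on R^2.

h(a,b) separates as P(a) + Q(b) + 4, so its minimum is min P + min Q + 4.
P'(a) = 2a + 4 vanishes at a ∈ {-2}; Q'(b) = 4b(b - 1)(b + 1) vanishes at b ∈ {-1, 0, 1}.
Local minima of P (where P''>0): P(-2)=-4. Local minima of Q: Q(-1)=-1, Q(1)=-1.
So the global minimum of h is P(-2) + Q(-1) + 4 = -4 − 1 + 4 = -1, attained at (-2, -1).

-1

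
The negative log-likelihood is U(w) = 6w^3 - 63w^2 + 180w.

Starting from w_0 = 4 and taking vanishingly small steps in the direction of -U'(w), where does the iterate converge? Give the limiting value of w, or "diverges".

5

U'(w) = 18(w - 5)(w - 2), so U'(4) = -36.
Gradient descent moves in the -U' direction, i.e. w is increasing.
The nearest critical point in that direction is w = 5, where U'' = 54 > 0 (a local minimum). The iterate converges there.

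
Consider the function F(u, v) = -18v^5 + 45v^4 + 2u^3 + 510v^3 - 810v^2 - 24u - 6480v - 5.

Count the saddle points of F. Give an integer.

4

F separates as a function of u plus a function of v, so ∇F=0 decouples.
∂F/∂u = 6(u - 2)(u + 2) = 0 at u ∈ {-2, 2}; ∂F/∂v = -90(v - 4)(v - 3)(v + 2)(v + 3) = 0 at v ∈ {-3, -2, 3, 4}.
The Hessian is diagonal: diag(F_uu, F_vv). Second derivatives: F_uu(-2)=-24, F_uu(2)=24; F_vv(-3)=3780, F_vv(-2)=-2700, F_vv(3)=2700, F_vv(4)=-3780.
Saddle points occur where the two diagonal entries have opposite signs: (-2, -3), (-2, 3), (2, -2), (2, 4). Count: 4.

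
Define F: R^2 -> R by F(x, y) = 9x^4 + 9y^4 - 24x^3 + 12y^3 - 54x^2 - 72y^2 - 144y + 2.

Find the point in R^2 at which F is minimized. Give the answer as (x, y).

F(x,y) separates as P(x) + Q(y) + 2, so its minimum is min P + min Q + 2.
P'(x) = 36x(x - 3)(x + 1) vanishes at x ∈ {-1, 0, 3}; Q'(y) = 36(y - 2)(y + 1)(y + 2) vanishes at y ∈ {-2, -1, 2}.
Local minima of P (where P''>0): P(-1)=-21, P(3)=-405. Local minima of Q: Q(-2)=48, Q(2)=-336.
So the global minimum of F is P(3) + Q(2) + 2 = -405 − 336 + 2 = -739, attained at (3, 2).

(3, 2)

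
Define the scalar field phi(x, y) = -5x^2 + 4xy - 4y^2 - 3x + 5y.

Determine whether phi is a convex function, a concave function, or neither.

concave

phi is quadratic, so its Hessian is the constant matrix H = [[-10, 4], [4, -8]].
det(H) = 64, tr(H) = -18.
det(H) > 0 and tr(H) < 0, so H is negative definite everywhere: concave.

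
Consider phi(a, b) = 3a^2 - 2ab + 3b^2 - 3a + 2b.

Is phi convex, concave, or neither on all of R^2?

convex

phi is quadratic, so its Hessian is the constant matrix H = [[6, -2], [-2, 6]].
det(H) = 32, tr(H) = 12.
det(H) > 0 and tr(H) > 0, so H is positive definite everywhere: convex.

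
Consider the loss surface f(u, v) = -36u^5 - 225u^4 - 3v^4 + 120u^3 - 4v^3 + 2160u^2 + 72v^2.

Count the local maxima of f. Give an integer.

f separates as a function of u plus a function of v, so ∇f=0 decouples.
∂f/∂u = -180u(u - 2)(u + 3)(u + 4) = 0 at u ∈ {-4, -3, 0, 2}; ∂f/∂v = -12v(v - 3)(v + 4) = 0 at v ∈ {-4, 0, 3}.
The Hessian is diagonal: diag(f_uu, f_vv). Second derivatives: f_uu(-4)=4320, f_uu(-3)=-2700, f_uu(0)=4320, f_uu(2)=-10800; f_vv(-4)=-336, f_vv(0)=144, f_vv(3)=-252.
Local maxima occur where both diagonal entries negative: (-3, -4), (-3, 3), (2, -4), (2, 3). Count: 4.

4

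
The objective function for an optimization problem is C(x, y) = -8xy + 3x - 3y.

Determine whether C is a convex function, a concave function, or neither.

C is quadratic, so its Hessian is the constant matrix H = [[0, -8], [-8, 0]].
det(H) = -64, tr(H) = 0.
det(H) < 0, so H is indefinite: neither convex nor concave.

neither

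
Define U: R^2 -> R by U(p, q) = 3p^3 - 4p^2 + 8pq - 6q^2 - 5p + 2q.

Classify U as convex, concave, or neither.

The term 3p^3 is cubic, so the Hessian is not constant.
∂²U/∂p² = 18p - 8, which takes both signs as p varies (negative for sufficiently negative p). A diagonal entry of the Hessian changing sign means the Hessian is neither positive- nor negative-semidefinite on all of R^2.

neither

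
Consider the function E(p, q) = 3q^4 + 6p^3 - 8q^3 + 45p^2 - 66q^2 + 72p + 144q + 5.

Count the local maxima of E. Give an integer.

E separates as a function of p plus a function of q, so ∇E=0 decouples.
∂E/∂p = 18(p + 1)(p + 4) = 0 at p ∈ {-4, -1}; ∂E/∂q = 12(q - 4)(q - 1)(q + 3) = 0 at q ∈ {-3, 1, 4}.
The Hessian is diagonal: diag(E_pp, E_qq). Second derivatives: E_pp(-4)=-54, E_pp(-1)=54; E_qq(-3)=336, E_qq(1)=-144, E_qq(4)=252.
Local maxima occur where both diagonal entries negative: (-4, 1). Count: 1.

1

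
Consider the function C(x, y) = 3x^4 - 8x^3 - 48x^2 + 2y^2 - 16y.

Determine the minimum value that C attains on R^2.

C(x,y) separates as P(x) + Q(y), so its minimum is min P + min Q.
P'(x) = 12x(x - 4)(x + 2) vanishes at x ∈ {-2, 0, 4}; Q'(y) = 4y - 16 vanishes at y ∈ {4}.
Local minima of P (where P''>0): P(-2)=-80, P(4)=-512. Local minima of Q: Q(4)=-32.
So the global minimum of C is P(4) + Q(4) = -512 − 32 = -544, attained at (4, 4).

-544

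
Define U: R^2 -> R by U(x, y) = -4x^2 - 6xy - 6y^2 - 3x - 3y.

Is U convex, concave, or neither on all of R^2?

U is quadratic, so its Hessian is the constant matrix H = [[-8, -6], [-6, -12]].
det(H) = 60, tr(H) = -20.
det(H) > 0 and tr(H) < 0, so H is negative definite everywhere: concave.

concave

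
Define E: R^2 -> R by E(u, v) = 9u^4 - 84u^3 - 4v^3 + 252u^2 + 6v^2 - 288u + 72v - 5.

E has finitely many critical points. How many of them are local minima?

E separates as a function of u plus a function of v, so ∇E=0 decouples.
∂E/∂u = 36(u - 4)(u - 2)(u - 1) = 0 at u ∈ {1, 2, 4}; ∂E/∂v = -12(v - 3)(v + 2) = 0 at v ∈ {-2, 3}.
The Hessian is diagonal: diag(E_uu, E_vv). Second derivatives: E_uu(1)=108, E_uu(2)=-72, E_uu(4)=216; E_vv(-2)=60, E_vv(3)=-60.
Local minima occur where both diagonal entries positive: (1, -2), (4, -2). Count: 2.

2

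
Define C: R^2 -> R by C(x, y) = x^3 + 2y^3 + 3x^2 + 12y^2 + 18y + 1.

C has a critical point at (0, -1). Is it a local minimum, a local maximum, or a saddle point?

The mixed partial ∂²C/∂x∂y is 0, so the Hessian at any point is diag(C_xx, C_yy) = diag(6(x + 1), 12(y + 2)).
At (0, -1): H = diag(6, 12).
Both eigenvalues are positive, so H is positive definite: a local minimum.

local minimum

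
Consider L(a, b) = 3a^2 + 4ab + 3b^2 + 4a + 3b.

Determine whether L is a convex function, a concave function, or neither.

L is quadratic, so its Hessian is the constant matrix H = [[6, 4], [4, 6]].
det(H) = 20, tr(H) = 12.
det(H) > 0 and tr(H) > 0, so H is positive definite everywhere: convex.

convex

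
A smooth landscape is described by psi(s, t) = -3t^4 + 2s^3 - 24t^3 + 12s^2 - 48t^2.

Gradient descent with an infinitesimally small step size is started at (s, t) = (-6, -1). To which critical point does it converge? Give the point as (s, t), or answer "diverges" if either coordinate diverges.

diverges

psi is separable, so gradient descent decouples: s follows -∂psi/∂s, t follows -∂psi/∂t.
∂psi/∂s = 6s(s + 4); at s=-6 this is 72, so s decreases.
∂psi/∂t = -12t(t + 2)(t + 4); at t=-1 this is 36, so t decreases.
The s-coordinate has no critical point in that direction and runs off to infinity.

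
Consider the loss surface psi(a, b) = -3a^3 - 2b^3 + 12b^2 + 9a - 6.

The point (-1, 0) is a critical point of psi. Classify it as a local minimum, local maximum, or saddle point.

local minimum

The mixed partial ∂²psi/∂a∂b is 0, so the Hessian at any point is diag(psi_aa, psi_bb) = diag(-18a, 12(-b + 2)).
At (-1, 0): H = diag(18, 24).
Both eigenvalues are positive, so H is positive definite: a local minimum.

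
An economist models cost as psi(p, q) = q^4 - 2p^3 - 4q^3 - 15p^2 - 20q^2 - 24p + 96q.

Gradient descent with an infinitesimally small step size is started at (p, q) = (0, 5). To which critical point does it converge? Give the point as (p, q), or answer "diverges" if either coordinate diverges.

diverges

psi is separable, so gradient descent decouples: p follows -∂psi/∂p, q follows -∂psi/∂q.
∂psi/∂p = -6(p + 1)(p + 4); at p=0 this is -24, so p increases.
∂psi/∂q = 4(q - 4)(q - 2)(q + 3); at q=5 this is 96, so q decreases.
The p-coordinate has no critical point in that direction and runs off to infinity.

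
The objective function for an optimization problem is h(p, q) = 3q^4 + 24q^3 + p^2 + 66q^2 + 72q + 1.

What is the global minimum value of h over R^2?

-26

h(p,q) separates as A(p) + B(q) + 1, so its minimum is min A + min B + 1.
A'(p) = 2p vanishes at p ∈ {0}; B'(q) = 12(q + 1)(q + 2)(q + 3) vanishes at q ∈ {-3, -2, -1}.
Local minima of A (where A''>0): A(0)=0. Local minima of B: B(-3)=-27, B(-1)=-27.
So the global minimum of h is A(0) + B(-3) + 1 = 0 − 27 + 1 = -26, attained at (0, -3).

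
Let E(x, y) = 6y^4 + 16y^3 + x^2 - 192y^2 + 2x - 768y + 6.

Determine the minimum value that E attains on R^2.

E(x,y) separates as P(x) + Q(y) + 6, so its minimum is min P + min Q + 6.
P'(x) = 2x + 2 vanishes at x ∈ {-1}; Q'(y) = 24(y - 4)(y + 2)(y + 4) vanishes at y ∈ {-4, -2, 4}.
Local minima of P (where P''>0): P(-1)=-1. Local minima of Q: Q(-4)=512, Q(4)=-3584.
So the global minimum of E is P(-1) + Q(4) + 6 = -1 − 3584 + 6 = -3579, attained at (-1, 4).

-3579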